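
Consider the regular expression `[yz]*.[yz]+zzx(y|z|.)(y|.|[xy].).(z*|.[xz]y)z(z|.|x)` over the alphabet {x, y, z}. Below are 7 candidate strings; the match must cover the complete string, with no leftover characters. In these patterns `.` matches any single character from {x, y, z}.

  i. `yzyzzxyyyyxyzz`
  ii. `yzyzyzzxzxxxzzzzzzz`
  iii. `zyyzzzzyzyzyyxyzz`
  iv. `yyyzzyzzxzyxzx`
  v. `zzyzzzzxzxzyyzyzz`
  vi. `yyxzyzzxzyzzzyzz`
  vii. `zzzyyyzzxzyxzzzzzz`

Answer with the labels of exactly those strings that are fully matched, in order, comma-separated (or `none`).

i → match
ii → match
iii → no match
iv → match
v → match
vi → match
vii → match

i, ii, iv, v, vi, vii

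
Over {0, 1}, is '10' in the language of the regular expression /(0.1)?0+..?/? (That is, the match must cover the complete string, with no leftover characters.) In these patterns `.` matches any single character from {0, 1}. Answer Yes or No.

No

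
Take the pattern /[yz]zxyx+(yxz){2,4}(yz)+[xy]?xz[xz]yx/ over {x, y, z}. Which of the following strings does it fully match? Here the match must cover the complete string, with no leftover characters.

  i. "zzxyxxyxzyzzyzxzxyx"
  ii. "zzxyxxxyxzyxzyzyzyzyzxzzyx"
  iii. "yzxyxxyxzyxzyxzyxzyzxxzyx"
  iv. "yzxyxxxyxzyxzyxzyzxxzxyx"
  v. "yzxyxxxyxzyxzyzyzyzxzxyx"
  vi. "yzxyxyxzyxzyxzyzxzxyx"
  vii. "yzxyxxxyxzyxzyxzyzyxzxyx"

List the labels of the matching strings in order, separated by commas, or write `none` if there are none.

i → no match
ii → match
iii → no match
iv → match
v → match
vi → match
vii → match

ii, iv, v, vi, vii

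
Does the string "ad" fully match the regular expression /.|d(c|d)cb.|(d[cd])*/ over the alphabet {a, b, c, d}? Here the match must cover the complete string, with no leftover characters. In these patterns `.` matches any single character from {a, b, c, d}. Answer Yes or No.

No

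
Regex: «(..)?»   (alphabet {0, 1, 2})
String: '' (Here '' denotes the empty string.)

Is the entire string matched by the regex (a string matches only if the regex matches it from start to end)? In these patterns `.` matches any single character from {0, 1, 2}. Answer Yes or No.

Yes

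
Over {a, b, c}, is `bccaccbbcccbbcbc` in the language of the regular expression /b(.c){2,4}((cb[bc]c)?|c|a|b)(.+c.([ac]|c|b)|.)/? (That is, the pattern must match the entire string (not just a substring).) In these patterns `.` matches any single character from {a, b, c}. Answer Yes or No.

Yes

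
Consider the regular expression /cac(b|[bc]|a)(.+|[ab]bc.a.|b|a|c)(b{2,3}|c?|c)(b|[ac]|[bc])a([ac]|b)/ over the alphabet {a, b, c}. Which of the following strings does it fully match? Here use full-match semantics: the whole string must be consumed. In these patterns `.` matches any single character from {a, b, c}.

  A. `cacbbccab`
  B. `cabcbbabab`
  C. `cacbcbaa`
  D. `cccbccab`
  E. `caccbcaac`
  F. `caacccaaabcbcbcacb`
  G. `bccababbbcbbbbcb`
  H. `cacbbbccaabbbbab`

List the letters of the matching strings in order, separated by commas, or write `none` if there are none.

A. `cacbbccab` → match
B. `cabcbbabab` → no match — must start with `cac`
C. `cacbcbaa` → match
D. `cccbccab` → no match — must start with `cac`
E. `caccbcaac` → match
F → no match — must start with `cac`
G → no match — must start with `cac`
H → match

A, C, E, H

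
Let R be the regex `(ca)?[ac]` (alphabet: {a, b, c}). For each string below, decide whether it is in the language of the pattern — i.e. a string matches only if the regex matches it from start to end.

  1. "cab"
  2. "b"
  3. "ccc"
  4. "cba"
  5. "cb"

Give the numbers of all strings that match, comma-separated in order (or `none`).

1 → no match
2 → no match
3 → no match
4 → no match
5 → no match

none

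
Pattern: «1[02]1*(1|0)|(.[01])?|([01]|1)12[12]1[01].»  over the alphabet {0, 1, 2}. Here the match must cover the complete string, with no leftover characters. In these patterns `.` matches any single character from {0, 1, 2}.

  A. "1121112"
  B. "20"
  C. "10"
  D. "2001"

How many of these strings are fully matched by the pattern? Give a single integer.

3

A → match
B → match
C → match
D → no match
Total matched: 3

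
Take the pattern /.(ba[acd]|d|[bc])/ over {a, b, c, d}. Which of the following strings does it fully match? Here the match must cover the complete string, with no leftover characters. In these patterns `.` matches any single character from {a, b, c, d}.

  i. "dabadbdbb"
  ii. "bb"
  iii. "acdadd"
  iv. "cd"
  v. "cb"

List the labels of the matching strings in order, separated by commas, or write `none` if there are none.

i. "dabadbdbb" → no match
ii. "bb" → match
iii. "acdadd" → no match
iv. "cd" → match
v. "cb" → match

ii, iv, v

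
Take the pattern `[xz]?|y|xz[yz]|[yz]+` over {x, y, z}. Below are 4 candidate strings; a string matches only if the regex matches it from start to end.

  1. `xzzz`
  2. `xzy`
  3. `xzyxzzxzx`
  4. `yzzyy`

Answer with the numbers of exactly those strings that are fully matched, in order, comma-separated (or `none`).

2, 4

1 → no match
2 → match
3 → no match
4 → match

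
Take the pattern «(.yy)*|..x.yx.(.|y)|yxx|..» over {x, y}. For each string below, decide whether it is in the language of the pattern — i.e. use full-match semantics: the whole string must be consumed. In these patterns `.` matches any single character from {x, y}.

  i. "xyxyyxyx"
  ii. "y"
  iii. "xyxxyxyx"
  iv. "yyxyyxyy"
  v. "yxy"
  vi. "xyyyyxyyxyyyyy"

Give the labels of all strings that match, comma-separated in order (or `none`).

i → match
ii → no match
iii → match
iv → match
v → no match
vi → no match

i, iii, iv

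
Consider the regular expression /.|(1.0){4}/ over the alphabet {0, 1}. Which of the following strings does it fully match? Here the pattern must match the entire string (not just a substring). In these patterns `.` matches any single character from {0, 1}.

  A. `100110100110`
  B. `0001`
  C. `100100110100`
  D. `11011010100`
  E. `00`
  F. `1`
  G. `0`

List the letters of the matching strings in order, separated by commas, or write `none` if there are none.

A → match
B → no match
C → match
D → no match
E → no match
F → match
G → match

A, C, F, G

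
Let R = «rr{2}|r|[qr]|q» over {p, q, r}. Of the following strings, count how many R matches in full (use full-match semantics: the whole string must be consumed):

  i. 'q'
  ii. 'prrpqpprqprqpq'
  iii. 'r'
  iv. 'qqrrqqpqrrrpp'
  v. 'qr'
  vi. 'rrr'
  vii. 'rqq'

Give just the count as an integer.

i → match
ii → no match
iii → match
iv → no match
v → no match
vi → match
vii → no match
Total matched: 3

3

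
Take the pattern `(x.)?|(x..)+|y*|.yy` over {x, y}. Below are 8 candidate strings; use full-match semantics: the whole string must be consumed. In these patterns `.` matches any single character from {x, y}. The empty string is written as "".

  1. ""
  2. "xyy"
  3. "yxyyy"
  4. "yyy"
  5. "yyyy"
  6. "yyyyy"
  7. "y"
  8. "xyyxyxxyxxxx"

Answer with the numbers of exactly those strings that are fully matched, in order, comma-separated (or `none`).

1 → match
2 → match
3 → no match
4 → match
5 → match
6 → match
7 → match
8 → match

1, 2, 4, 5, 6, 7, 8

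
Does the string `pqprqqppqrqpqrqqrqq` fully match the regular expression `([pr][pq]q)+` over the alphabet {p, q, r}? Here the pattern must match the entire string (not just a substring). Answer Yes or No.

No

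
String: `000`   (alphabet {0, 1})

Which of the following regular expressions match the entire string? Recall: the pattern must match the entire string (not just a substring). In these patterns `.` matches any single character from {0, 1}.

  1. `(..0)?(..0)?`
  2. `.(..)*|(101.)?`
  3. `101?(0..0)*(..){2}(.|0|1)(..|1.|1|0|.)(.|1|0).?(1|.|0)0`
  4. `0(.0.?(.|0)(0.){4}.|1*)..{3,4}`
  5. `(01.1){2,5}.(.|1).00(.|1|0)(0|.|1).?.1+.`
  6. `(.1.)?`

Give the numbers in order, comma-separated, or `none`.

1 → match
2 → match
3 → no match — must start with `10`
4 → no match
5 → no match — must start with `01`
6 → no match

1, 2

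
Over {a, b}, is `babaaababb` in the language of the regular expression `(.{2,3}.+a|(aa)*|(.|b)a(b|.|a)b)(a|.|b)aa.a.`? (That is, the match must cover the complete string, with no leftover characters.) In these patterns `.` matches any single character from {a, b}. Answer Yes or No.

No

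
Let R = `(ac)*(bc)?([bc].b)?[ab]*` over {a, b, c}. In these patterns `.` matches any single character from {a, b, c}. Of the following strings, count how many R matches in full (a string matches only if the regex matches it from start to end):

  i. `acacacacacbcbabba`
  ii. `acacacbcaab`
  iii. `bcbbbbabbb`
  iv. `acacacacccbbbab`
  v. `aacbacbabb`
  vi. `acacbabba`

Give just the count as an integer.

5

i → match
ii. `acacacbcaab` → match
iii. `bcbbbbabbb` → match
iv → match
v. `aacbacbabb` → no match
vi. `acacbabba` → match
Total matched: 5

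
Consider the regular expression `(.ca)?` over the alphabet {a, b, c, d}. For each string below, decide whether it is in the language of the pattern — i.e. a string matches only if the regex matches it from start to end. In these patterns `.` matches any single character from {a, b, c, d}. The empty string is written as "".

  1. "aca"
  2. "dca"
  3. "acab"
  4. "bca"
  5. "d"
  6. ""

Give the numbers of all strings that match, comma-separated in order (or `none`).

1 → match
2 → match
3 → no match
4 → match
5 → no match
6 → match

1, 2, 4, 6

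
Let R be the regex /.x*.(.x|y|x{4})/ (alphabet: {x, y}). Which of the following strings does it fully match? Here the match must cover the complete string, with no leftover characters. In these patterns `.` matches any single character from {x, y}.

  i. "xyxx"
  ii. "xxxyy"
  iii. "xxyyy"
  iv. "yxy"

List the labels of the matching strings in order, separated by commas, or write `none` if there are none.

i, ii, iv

i → match
ii → match
iii → no match
iv → match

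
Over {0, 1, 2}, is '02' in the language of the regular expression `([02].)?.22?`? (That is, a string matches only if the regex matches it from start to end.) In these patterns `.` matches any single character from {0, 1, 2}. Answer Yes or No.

Yes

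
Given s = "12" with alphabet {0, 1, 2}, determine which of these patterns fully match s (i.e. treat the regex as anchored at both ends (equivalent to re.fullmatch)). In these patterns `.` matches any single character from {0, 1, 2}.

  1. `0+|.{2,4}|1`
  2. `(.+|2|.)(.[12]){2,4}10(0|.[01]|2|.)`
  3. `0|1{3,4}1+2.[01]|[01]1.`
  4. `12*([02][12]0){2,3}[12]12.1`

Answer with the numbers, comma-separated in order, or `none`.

1 → match
2 → no match
3 → no match
4 → no match — must end with "1"

1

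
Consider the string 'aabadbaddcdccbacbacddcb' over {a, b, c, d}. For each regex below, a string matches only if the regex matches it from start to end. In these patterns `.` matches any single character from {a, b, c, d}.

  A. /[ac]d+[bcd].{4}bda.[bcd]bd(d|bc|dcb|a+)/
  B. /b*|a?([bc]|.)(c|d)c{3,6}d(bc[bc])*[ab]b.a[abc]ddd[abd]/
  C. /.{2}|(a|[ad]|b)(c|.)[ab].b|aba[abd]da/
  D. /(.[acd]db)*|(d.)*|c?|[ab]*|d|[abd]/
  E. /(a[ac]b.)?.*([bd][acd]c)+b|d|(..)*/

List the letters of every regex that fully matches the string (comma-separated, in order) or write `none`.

E

A → no match
B → no match
C → no match
D → no match
E → match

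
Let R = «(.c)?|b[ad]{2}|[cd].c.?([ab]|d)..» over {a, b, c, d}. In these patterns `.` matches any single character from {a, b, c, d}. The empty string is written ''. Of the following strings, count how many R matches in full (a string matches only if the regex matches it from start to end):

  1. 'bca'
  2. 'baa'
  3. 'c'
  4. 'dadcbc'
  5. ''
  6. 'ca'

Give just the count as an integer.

2

1. 'bca' → no match
2. 'baa' → match
3. 'c' → no match
4. 'dadcbc' → no match
5. '' → match
6. 'ca' → no match
Total matched: 2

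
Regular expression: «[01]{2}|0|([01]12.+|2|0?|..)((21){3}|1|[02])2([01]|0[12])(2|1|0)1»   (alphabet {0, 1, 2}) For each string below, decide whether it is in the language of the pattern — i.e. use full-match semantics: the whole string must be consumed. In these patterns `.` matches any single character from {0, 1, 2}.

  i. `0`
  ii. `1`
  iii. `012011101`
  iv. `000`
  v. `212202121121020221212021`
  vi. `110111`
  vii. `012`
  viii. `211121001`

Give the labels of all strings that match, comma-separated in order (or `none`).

i

i → match
ii → no match
iii → no match
iv → no match
v → no match
vi → no match
vii → no match
viii → no match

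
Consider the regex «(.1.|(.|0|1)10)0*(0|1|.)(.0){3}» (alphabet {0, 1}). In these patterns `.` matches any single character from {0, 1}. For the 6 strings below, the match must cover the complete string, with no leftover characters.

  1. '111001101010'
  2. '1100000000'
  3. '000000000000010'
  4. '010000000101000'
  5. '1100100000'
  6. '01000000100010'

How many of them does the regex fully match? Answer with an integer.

1. '111001101010' → match
2. '1100000000' → match
3 → no match
4 → match
5. '1100100000' → match
6 → match
Total matched: 5

5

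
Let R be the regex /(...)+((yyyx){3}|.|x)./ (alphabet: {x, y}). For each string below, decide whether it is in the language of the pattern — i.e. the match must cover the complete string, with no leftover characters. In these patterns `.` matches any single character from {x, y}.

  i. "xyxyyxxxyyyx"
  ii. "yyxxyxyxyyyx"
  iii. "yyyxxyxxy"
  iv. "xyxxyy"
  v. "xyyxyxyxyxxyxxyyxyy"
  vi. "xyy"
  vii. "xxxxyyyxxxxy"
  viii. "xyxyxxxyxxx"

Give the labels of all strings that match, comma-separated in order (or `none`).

i → no match
ii → no match
iii → no match
iv → no match
v → no match
vi → no match
vii → no match
viii → match

viii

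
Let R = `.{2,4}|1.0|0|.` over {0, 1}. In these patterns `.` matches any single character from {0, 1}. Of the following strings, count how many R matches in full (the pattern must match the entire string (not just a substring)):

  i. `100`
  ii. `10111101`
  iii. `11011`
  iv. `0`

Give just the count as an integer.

i → match
ii → no match
iii → no match
iv → match
Total matched: 2

2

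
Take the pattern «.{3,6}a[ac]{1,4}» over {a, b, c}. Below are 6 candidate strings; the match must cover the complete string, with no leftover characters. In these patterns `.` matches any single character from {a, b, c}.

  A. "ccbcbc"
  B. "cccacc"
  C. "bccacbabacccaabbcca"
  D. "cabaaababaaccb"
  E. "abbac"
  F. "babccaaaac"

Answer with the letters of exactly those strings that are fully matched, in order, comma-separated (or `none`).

B, E, F

A → no match
B → match
C → no match
D → no match
E → match
F → match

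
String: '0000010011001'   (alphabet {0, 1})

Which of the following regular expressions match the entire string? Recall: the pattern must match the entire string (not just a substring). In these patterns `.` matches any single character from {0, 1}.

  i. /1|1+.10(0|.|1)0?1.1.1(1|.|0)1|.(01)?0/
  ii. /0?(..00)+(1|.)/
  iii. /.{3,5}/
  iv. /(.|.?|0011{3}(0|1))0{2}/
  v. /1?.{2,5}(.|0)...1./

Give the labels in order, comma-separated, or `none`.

i → no match
ii → match
iii → no match
iv → no match — must end with '0'
v → no match

ii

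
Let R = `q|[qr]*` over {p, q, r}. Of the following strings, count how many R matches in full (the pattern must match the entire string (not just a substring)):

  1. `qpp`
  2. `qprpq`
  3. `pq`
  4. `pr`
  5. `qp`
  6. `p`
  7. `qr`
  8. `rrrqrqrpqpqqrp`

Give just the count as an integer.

1

1 → no match
2 → no match
3 → no match
4 → no match
5 → no match
6 → no match
7 → match
8 → no match
Total matched: 1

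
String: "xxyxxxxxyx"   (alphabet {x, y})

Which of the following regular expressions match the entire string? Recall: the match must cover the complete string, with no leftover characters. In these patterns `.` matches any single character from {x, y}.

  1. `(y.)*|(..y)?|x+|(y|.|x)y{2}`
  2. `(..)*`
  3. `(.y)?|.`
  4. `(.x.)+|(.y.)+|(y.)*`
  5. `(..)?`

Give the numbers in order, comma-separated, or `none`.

2

1 → no match
2 → match
3 → no match
4 → no match
5 → no match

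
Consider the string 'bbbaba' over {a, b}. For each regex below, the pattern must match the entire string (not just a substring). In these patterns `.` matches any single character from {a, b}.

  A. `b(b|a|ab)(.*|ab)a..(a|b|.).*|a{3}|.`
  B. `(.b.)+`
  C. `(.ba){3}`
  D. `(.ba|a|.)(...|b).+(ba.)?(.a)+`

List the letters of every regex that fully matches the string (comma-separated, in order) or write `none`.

A → no match
B → match
C → no match
D → match

B, D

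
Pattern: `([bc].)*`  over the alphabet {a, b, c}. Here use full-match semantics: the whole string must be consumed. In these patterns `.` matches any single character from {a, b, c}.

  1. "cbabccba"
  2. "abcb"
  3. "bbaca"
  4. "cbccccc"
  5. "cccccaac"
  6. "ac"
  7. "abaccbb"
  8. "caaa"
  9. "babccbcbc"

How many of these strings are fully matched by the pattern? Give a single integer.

0

1 → no match
2 → no match
3 → no match
4 → no match
5 → no match
6 → no match
7 → no match
8 → no match
9 → no match
Total matched: 0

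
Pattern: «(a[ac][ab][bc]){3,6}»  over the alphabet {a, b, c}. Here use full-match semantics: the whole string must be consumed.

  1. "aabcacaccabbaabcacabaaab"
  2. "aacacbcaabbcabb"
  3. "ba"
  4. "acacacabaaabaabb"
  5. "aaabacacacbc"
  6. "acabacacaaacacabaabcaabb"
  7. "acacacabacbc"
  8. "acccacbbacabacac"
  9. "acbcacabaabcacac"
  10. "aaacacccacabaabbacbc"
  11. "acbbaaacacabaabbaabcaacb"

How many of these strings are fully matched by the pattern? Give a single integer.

5

1 → no match
2 → no match
3 → no match — must start with "a"
4 → match
5 → match
6 → match
7 → match
8 → no match
9 → match
10 → no match
11 → no match
Total matched: 5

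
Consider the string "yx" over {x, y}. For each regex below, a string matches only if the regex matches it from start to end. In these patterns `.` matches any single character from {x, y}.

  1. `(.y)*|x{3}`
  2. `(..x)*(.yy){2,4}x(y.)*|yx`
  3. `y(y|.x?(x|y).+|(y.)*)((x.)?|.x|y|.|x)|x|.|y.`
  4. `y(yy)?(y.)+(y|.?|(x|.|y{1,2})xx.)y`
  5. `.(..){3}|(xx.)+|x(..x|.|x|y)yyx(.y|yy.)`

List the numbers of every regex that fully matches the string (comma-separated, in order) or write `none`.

2, 3

1 → no match
2 → match
3 → match
4 → no match — must end with "y"
5 → no match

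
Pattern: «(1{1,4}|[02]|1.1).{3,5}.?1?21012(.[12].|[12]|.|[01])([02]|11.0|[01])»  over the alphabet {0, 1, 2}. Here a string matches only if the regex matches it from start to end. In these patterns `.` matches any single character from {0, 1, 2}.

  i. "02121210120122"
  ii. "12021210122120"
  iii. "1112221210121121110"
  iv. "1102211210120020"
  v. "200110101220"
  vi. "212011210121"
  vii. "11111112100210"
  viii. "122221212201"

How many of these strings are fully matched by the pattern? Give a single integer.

3

i → match
ii → match
iii → match
iv → no match
v. "200110101220" → no match
vi. "212011210121" → no match
vii → no match
viii. "122221212201" → no match
Total matched: 3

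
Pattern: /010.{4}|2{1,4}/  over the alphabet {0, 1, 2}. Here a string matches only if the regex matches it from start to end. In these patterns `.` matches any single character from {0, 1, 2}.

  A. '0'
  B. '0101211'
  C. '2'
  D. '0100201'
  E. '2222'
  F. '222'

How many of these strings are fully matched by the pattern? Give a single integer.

5

A. '0' → no match
B. '0101211' → match
C. '2' → match
D. '0100201' → match
E. '2222' → match
F. '222' → match
Total matched: 5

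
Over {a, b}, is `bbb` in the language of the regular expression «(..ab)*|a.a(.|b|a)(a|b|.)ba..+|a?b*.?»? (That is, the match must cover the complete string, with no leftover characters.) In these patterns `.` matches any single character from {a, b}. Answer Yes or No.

Yes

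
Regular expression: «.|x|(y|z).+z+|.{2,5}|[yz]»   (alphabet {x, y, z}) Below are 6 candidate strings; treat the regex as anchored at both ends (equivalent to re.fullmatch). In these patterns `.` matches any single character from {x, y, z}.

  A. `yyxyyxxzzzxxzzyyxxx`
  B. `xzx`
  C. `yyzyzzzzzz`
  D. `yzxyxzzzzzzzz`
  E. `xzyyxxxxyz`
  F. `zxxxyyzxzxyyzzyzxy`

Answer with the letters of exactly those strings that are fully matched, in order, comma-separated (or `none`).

B, C, D

A → no match
B → match
C → match
D → match
E → no match
F → no match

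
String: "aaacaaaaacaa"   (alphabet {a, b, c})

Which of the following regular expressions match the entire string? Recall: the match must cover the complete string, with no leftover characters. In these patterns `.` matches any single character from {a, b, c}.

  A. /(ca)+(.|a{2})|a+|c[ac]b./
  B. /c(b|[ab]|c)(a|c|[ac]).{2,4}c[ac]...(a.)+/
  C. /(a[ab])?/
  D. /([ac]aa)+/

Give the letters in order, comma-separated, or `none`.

A → no match
B → no match — must start with "c"
C → no match
D → match

D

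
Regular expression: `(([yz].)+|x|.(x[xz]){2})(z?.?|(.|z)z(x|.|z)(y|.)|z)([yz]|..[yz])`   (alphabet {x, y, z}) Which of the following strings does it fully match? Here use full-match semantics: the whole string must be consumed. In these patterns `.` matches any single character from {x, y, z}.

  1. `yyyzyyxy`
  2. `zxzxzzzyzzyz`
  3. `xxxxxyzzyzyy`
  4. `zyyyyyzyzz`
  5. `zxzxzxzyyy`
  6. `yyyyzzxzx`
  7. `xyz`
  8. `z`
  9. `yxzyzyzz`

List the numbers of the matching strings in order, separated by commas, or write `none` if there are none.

1, 2, 3, 4, 5, 7, 9

1 → match
2 → match
3 → match
4 → match
5 → match
6 → no match
7 → match
8 → no match
9 → match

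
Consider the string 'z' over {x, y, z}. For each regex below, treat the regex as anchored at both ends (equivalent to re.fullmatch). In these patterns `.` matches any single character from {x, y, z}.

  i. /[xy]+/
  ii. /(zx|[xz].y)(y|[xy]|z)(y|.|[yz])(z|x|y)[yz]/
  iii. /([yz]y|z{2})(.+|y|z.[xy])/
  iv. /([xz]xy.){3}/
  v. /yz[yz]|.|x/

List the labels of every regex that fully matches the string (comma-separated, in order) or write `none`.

v

i → no match
ii → no match
iii → no match
iv → no match
v → match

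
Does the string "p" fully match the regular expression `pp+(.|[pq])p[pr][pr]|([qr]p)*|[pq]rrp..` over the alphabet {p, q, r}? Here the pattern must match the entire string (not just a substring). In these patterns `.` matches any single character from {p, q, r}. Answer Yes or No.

No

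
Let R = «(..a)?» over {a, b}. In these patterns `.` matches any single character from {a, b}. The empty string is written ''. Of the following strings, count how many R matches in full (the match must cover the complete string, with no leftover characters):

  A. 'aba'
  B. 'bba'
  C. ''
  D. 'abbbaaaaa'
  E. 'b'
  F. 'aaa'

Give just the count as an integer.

4

A → match
B → match
C → match
D → no match
E → no match
F → match
Total matched: 4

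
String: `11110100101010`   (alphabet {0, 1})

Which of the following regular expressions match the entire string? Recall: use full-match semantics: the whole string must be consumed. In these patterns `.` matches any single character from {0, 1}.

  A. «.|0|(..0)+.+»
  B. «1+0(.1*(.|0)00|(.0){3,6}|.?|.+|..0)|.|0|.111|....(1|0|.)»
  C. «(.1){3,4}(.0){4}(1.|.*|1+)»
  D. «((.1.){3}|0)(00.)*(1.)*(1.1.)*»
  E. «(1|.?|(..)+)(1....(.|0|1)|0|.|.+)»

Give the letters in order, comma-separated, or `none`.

B, C, E

A → no match
B → match
C → match
D → no match
E → match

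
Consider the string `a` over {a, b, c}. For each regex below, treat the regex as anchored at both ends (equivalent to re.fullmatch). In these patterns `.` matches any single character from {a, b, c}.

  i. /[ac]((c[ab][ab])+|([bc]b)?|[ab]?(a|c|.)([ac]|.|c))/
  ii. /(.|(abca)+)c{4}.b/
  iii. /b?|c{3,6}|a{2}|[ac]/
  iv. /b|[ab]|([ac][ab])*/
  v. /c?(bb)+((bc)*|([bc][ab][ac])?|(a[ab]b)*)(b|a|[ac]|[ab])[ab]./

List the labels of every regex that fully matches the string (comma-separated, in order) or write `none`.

i → match
ii → no match — must end with `b`
iii → match
iv → match
v → no match

i, iii, iv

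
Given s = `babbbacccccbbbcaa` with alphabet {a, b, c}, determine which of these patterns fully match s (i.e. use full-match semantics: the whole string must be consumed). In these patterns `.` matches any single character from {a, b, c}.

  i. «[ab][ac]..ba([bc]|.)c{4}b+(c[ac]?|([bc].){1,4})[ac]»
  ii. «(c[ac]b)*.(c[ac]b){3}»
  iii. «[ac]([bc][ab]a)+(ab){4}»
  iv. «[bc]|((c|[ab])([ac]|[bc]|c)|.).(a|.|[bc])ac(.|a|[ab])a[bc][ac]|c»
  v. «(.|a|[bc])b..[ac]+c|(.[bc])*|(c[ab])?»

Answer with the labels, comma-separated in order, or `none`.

i

i → match
ii → no match — must end with `b`
iii → no match — must end with `ab`
iv → no match
v → no match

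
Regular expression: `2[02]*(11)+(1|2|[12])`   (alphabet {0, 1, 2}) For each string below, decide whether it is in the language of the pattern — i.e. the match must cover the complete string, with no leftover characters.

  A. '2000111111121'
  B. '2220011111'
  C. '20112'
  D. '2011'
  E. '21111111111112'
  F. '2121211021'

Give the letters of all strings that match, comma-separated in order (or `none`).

B, C, E

A → no match
B → match
C → match
D → no match
E → match
F → no match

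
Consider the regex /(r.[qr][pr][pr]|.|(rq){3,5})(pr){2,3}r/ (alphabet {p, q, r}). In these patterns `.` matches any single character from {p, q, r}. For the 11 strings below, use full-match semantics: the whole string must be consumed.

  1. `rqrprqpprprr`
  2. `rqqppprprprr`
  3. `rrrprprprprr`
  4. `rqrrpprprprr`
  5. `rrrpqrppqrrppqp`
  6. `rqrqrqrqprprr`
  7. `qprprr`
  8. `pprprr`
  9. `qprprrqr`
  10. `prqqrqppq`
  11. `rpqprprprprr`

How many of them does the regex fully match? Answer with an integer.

7

1 → no match
2 → match
3 → match
4 → match
5 → no match — must end with `prr`
6 → match
7 → match
8 → match
9 → no match — must end with `prr`
10 → no match — must end with `prr`
11 → match
Total matched: 7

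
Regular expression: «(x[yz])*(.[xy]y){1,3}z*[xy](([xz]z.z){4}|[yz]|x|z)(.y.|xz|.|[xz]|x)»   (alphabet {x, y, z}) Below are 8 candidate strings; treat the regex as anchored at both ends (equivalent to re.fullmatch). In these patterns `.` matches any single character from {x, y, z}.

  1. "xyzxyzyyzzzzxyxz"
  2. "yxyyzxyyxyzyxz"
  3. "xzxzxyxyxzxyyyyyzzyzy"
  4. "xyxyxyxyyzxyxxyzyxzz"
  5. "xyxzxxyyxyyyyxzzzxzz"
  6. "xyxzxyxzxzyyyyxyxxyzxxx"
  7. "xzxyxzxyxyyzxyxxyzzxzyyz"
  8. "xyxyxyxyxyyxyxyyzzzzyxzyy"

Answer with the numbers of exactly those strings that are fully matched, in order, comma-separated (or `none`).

1, 3, 6, 7, 8

1 → match
2 → no match
3 → match
4 → no match
5 → no match
6 → match
7 → match
8 → match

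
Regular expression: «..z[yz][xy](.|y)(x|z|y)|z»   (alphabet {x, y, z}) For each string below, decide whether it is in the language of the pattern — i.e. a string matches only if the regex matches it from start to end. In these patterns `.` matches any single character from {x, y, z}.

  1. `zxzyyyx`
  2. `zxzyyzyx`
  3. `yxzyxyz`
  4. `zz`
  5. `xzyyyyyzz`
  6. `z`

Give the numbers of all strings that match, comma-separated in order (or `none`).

1. `zxzyyyx` → match
2. `zxzyyzyx` → no match
3. `yxzyxyz` → match
4. `zz` → no match
5. `xzyyyyyzz` → no match
6. `z` → match

1, 3, 6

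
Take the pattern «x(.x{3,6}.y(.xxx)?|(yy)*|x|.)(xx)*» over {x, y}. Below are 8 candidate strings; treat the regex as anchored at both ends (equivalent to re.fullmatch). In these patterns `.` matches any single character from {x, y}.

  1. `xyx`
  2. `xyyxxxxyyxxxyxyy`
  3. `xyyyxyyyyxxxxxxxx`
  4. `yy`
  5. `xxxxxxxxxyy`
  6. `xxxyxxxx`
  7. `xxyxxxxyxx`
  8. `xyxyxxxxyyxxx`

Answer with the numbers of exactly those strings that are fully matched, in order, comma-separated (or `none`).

none

1 → no match
2 → no match
3 → no match
4 → no match — must start with `x`
5 → no match
6 → no match
7 → no match
8 → no match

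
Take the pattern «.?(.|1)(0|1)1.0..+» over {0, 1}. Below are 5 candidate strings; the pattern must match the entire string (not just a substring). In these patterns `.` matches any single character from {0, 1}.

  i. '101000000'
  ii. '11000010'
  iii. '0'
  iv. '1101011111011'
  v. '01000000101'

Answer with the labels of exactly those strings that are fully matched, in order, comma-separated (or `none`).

i → match
ii → no match
iii → no match
iv → no match
v → no match

i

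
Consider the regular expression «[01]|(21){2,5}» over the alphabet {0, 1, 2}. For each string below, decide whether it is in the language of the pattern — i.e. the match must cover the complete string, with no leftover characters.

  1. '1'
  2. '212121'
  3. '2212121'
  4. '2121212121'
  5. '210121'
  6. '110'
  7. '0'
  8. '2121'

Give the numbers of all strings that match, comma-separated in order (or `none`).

1 → match
2 → match
3 → no match
4 → match
5 → no match
6 → no match
7 → match
8 → match

1, 2, 4, 7, 8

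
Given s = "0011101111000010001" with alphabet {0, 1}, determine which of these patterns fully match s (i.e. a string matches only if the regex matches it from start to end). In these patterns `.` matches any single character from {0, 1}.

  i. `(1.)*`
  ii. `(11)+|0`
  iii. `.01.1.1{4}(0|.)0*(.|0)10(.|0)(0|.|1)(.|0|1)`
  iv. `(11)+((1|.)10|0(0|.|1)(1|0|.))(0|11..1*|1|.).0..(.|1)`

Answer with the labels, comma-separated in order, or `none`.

iii

i → no match
ii → no match
iii → match
iv → no match — must start with "11"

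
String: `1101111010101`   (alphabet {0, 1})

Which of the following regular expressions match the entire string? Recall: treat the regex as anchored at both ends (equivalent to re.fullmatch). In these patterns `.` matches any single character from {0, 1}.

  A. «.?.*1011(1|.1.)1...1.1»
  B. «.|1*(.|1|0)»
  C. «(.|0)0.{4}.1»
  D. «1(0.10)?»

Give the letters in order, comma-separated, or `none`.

A → match
B → no match
C → no match
D → no match

A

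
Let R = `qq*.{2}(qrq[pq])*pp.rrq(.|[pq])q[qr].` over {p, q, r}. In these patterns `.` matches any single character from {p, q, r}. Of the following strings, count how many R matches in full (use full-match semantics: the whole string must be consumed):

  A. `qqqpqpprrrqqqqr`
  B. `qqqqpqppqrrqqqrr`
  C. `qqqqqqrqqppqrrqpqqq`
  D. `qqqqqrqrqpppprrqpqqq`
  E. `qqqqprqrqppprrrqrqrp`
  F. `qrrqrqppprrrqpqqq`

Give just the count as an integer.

6

A → match
B → match
C → match
D → match
E → match
F → match
Total matched: 6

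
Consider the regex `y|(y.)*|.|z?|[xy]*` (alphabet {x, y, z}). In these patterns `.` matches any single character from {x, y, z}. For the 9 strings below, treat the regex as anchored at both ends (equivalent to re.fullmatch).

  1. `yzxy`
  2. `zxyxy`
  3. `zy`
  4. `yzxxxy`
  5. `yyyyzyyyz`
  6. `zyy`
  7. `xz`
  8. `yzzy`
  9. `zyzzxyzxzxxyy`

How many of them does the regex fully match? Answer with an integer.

0

1 → no match
2 → no match
3 → no match
4 → no match
5 → no match
6 → no match
7 → no match
8 → no match
9 → no match
Total matched: 0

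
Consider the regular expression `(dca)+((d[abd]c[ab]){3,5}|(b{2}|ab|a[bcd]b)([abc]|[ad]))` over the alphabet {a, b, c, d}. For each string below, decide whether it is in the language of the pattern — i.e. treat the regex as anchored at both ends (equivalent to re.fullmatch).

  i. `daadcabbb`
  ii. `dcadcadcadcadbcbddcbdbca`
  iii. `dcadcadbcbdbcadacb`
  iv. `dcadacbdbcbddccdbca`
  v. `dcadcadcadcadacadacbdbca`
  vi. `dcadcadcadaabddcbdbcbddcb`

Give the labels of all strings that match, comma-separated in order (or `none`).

i → no match — must start with `dca`
ii → match
iii → match
iv → no match
v → match
vi → no match

ii, iii, v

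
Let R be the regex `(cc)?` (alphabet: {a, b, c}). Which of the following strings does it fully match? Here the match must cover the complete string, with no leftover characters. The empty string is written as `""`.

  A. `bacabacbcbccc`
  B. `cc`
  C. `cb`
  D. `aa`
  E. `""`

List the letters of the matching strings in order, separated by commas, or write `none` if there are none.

B, E

A → no match
B → match
C → no match
D → no match
E → match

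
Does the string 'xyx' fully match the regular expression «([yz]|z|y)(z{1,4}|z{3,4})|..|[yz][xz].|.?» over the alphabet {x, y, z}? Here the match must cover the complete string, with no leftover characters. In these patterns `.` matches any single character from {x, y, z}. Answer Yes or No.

No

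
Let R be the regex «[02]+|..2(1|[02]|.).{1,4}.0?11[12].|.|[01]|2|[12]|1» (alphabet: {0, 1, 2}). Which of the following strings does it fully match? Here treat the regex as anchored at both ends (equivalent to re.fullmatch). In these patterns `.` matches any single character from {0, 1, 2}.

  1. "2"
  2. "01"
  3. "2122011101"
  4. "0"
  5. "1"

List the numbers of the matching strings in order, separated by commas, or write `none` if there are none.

1 → match
2 → no match
3 → no match
4 → match
5 → match

1, 4, 5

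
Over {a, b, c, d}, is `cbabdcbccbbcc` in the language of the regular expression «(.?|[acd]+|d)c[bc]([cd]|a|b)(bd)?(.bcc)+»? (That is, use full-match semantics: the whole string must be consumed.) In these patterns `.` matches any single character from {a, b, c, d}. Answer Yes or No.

Yes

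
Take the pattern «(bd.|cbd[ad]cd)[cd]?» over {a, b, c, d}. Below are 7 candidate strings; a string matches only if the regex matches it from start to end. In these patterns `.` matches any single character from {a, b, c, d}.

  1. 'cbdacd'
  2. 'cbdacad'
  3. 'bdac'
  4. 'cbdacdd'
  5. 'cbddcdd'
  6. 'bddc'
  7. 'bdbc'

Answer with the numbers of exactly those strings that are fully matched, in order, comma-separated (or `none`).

1 → match
2 → no match
3 → match
4 → match
5 → match
6 → match
7 → match

1, 3, 4, 5, 6, 7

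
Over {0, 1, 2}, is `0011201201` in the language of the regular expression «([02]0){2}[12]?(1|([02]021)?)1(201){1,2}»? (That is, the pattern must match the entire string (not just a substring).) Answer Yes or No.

No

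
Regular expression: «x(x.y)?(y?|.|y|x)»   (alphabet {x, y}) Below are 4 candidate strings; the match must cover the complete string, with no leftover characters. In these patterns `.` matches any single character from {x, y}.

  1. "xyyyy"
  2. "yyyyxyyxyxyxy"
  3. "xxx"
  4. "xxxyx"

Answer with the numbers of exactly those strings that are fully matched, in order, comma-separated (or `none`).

4

1 → no match
2 → no match — must start with "x"
3 → no match
4 → match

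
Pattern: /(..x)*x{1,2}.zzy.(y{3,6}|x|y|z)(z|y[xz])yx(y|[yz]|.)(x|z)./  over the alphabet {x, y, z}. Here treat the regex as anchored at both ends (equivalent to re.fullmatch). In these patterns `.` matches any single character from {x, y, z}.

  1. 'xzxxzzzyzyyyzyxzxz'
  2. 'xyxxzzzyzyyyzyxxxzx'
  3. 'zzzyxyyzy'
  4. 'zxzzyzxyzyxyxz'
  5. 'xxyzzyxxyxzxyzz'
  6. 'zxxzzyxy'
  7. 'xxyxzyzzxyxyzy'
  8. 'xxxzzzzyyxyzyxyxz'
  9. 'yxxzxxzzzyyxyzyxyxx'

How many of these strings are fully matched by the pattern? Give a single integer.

1

1 → match
2 → no match
3 → no match
4 → no match
5 → no match
6 → no match
7 → no match
8 → no match
9 → no match
Total matched: 1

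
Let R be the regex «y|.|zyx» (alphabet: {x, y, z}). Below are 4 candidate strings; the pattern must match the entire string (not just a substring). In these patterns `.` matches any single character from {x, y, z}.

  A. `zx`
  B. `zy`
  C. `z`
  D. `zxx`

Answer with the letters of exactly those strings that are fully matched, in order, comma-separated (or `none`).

C

A. `zx` → no match
B. `zy` → no match
C. `z` → match
D. `zxx` → no match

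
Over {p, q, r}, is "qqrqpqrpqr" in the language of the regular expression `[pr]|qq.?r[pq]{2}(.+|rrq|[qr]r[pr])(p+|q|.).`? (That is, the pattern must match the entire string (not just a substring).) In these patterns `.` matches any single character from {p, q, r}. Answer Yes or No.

Yes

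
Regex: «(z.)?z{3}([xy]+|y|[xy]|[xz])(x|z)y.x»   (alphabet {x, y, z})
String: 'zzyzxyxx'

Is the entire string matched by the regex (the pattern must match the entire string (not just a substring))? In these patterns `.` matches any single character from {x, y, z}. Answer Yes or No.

No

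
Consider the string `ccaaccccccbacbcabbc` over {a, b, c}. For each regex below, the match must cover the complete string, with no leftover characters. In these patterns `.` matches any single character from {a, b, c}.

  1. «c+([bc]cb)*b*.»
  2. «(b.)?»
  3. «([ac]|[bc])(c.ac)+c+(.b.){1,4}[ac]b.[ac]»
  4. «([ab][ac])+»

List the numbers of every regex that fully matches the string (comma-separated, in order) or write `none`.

1 → no match
2 → no match
3 → match
4 → no match

3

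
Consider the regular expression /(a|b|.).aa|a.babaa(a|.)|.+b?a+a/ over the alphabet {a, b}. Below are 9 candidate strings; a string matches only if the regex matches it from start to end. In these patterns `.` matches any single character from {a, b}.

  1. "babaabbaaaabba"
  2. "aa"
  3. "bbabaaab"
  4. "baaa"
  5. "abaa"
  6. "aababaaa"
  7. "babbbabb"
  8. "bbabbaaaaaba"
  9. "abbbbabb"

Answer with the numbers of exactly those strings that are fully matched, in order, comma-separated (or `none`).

1 → no match
2 → no match
3 → no match
4 → match
5 → match
6 → match
7 → no match
8 → no match
9 → no match

4, 5, 6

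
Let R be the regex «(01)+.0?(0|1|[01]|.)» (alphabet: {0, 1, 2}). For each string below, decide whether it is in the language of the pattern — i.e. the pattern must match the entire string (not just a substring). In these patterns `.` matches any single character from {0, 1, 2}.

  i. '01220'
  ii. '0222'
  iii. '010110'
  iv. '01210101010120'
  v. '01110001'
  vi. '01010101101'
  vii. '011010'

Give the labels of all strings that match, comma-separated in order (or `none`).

iii, vi

i → no match
ii → no match — must start with '01'
iii → match
iv → no match
v → no match
vi → match
vii → no match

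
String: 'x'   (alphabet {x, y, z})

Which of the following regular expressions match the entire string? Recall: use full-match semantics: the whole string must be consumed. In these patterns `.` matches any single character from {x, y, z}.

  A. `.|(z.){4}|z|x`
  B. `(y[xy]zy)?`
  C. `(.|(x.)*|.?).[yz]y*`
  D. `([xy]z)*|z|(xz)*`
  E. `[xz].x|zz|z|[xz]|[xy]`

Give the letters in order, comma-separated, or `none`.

A → match
B → no match
C → no match
D → no match
E → match

A, E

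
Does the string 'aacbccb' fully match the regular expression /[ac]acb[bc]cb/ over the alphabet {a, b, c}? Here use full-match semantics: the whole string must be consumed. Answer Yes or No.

Yes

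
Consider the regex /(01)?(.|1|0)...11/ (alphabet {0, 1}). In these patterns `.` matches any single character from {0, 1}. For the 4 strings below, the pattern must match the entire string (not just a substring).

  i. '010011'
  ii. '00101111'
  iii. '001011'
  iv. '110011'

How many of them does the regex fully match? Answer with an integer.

3

i → match
ii → no match
iii → match
iv → match
Total matched: 3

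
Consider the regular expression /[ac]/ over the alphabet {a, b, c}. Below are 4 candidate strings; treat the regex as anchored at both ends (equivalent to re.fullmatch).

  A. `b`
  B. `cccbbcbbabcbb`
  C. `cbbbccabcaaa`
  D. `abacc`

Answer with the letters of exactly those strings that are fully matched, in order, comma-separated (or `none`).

none

A → no match
B → no match
C → no match
D → no match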